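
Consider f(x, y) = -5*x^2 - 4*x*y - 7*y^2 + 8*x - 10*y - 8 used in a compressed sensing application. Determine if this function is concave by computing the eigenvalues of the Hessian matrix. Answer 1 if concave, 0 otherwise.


The Hessian of f(x,y) = -5*x^2 - 4*x*y - 7*y^2 + 8*x - 10*y - 8 is:
H = [[-10, -4], [-4, -14]]
Trace = -10 - 14 = -24
Determinant = -10*-14 - (-4)^2 = 124
Discriminant = (-24)^2 - 4*124 = 80.0
Eigenvalues: lambda_1 = -16.4721, lambda_2 = -7.5279
The function is concave.

1


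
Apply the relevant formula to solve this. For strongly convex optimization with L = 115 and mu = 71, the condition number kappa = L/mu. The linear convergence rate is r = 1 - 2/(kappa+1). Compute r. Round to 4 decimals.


Step 1: Compute the condition number.
kappa = L/mu = 115/71 = 1.6197
Step 2: Compute the convergence rate.
r = 1 - 2/(kappa + 1) = 1 - 2*mu/(L + mu) = (L - mu)/(L + mu) = 44/186 = 0.2366


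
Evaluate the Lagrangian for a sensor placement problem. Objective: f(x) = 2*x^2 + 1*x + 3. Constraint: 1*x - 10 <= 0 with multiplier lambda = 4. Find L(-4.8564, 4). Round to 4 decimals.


Step 1: Evaluate f(x).
f(-4.8564) = 2*(-4.8564)^2 + 1*(-4.8564) + 3 = 45.3128
Step 2: Evaluate g(x).
g(-4.8564) = 1*-4.8564 - 10 = -14.8564
Step 3: Compute Lagrangian.
L = 45.3128 + 4*-14.8564 = -14.1128


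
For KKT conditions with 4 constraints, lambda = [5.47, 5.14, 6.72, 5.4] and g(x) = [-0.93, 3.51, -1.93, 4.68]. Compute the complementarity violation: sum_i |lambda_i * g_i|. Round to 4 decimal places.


KKT complementary slackness check:
lambda_1 * g_1 = 5.47 * -0.93 = -5.0871
lambda_2 * g_2 = 5.14 * 3.51 = 18.0414
lambda_3 * g_3 = 6.72 * -1.93 = -12.9696
lambda_4 * g_4 = 5.4 * 4.68 = 25.272
Total violation = 5.0871 + 18.0414 + 12.9696 + 25.272 = 61.3701


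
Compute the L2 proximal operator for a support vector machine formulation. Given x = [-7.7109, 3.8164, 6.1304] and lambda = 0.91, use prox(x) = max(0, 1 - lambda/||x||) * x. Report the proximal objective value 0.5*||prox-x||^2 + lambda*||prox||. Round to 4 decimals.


Step 1: Compute ||x||.
||x|| = 10.5643
Step 2: Compute scaling factor.
scale = max(0, 1 - 0.91/10.5643) = 0.9139
Step 3: prox(x) = [-7.0467, 3.4877, 5.6023]
||prox(x)|| = 9.6543
Step 4: Proximal objective.
0.5*||prox-x||^2 = 0.4141
lambda*||prox|| = 8.7854
Total = 9.1995


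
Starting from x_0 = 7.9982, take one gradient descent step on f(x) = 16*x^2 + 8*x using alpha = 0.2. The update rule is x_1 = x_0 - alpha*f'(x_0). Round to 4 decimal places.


We compute the gradient at x_0 and apply the update.
f'(x) = 32*x + 8
f'(7.9982) = 32*7.9982 + 8 = 263.9424
x_1 = 7.9982 - 0.2*263.9424 = -44.7903


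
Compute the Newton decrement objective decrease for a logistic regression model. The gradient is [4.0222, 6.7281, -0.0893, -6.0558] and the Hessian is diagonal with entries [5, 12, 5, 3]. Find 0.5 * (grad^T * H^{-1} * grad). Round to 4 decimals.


Step 1: H is diagonal, so H^(-1) * g = [0.8044, 0.5607, -0.0179, -2.0186].
Step 2: g^T H^(-1) g = sum_i g_i^2 / H_ii
  = (4.0222)^2/5 + (6.7281)^2/12 + (-0.0893)^2/5 + (-6.0558)^2/3
  = 3.2356 + 3.7723 + 0.0016 + 12.2242 = 19.2337
Step 3: Objective decrease = 0.5 * g^T H^(-1) g = 9.6169


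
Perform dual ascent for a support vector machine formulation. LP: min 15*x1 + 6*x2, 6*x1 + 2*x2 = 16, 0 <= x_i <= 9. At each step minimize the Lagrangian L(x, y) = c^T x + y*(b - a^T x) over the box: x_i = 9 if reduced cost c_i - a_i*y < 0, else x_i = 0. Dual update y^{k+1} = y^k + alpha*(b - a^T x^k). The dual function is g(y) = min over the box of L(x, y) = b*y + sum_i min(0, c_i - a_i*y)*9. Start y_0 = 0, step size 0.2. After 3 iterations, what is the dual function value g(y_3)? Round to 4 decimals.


Dual ascent for LP: min 15*x1 + 6*x2, 6*x1 + 2*x2 = 16, 0 <= x_i <= 9
Step 1: y^k = 0.0, reduced costs: (15.0, 6.0)
  x^k = (0.0, 0.0), subgradient = b - a^T x = 16.0
  y^{k+1} = 0.0 + 0.2*16.0 = 3.2
Step 2: y^k = 3.2, reduced costs: (-4.2, -0.4)
  x^k = (9.0, 9.0), subgradient = b - a^T x = -56.0
  y^{k+1} = 3.2 + 0.2*-56.0 = -8.0
Step 3: y^k = -8.0, reduced costs: (63.0, 22.0)
  x^k = (0.0, 0.0), subgradient = b - a^T x = 16.0
  y^{k+1} = -8.0 + 0.2*16.0 = -4.8
Dual objective at y_3 = -4.8: reduced costs (43.8, 15.6), box minimizer x = (0.0, 0.0)
g(y_3) = b*y + (c1 - a1*y)*x1 + (c2 - a2*y)*x2 = 16*(-4.8) + 43.8*0.0 + 15.6*0.0 = -76.8 + 0.0 + 0.0 = -76.8


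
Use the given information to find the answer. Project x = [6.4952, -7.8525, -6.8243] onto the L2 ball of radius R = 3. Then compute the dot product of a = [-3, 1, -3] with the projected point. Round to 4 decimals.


Step 1: Compute ||x|| (intermediates to 6 decimals).
||x|| = sqrt(6.4952^2 + (-7.8525)^2 + (-6.8243)^2) = 12.264601
Step 2: Project.
Since ||x|| > R, scale = R/||x|| = 3/12.264601 = 0.244606, proj(x) = scale * x
proj(x) = [1.588765, -1.920769, -1.669265]
Step 3: Dot product.
a^T * proj(x) = -3*1.588765 + 1*(-1.920769) - 3*(-1.669265) = -1.6793


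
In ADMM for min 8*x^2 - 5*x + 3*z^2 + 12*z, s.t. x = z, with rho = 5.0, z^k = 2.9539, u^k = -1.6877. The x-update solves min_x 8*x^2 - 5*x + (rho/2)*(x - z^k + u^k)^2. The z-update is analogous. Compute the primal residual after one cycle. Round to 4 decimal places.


ADMM iteration with rho = 5.0, z^k = 2.9539, u^k = -1.6877
Step 1: x-update.
Minimize 8*x^2 - 5*x + (5.0/2)*(x - 2.9539 - 1.6877)^2
FOC: (2*8 + 5.0)*x = 5 + 5.0*(2.9539 + 1.6877)
x^{k+1} = 1.3432
Step 2: z-update.
Minimize 3*z^2 + 12*z + (5.0/2)*(1.3432 - z - 1.6877)^2
FOC: (2*3 + 5.0)*z = -12 + 5.0*(1.3432 - 1.6877)
z^{k+1} = -1.2475
Step 3: u-update.
u^{k+1} = -1.6877 + 1.3432 + 1.2475 = 0.903
Step 4: Primal residual = |1.3432 + 1.2475| = 2.5907


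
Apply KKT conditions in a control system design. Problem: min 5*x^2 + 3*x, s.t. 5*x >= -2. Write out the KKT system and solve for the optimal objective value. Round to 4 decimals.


Step 1: Try lambda = 0 (constraint inactive).
Stationarity: 2*5*x + 3 = 0
x* = -3/(2*5) = -0.3
Check constraint: 5*-0.3 = -1.5 >= -2 -- satisfied.
Step 2: Compute optimal value.
f(x*) = 5*(-0.3)^2 + 3*(-0.3) = -0.45


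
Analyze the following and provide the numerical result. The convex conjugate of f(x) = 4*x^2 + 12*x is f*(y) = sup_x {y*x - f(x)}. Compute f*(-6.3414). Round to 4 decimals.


f*(y) = sup_x {y*x - a*x^2 - b*x} = sup_x {(y-b)*x - a*x^2}
FOC: (y - b) - 2a*x = 0 => x* = (y - b)/(2a)
x* = (-6.3414 - 12)/(2*4) = -2.2927
f*(-6.3414) = (y-b)^2/(4a) = (-6.3414 - 12)^2/(4*4)
= 336.407/16 = 21.0254


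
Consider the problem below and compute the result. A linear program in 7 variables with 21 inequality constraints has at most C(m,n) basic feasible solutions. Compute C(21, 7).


Each vertex corresponds to some choice of n active constraints out of m, so the number of vertices is at most C(m, n) = m! / (n!(m-n)!).
m = 21, n = 7
Numerator: 21 * 20 * 19 * 18 * 17 * 16 * 15
Denominator: 7! = 5040
C(21, 7) = 116280


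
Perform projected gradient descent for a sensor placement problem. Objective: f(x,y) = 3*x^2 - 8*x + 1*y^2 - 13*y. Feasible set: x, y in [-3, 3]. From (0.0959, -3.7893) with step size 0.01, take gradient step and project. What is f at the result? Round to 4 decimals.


Step 1: Compute gradient at (0.0959, -3.7893).
grad_x = 2*3*0.0959 - 8 = -7.4246
grad_y = 2*1*-3.7893 - 13 = -20.5786
Step 2: Gradient step.
x_raw = 0.0959 - 0.01*-7.4246 = 0.1701
y_raw = -3.7893 - 0.01*-20.5786 = -3.5835
Step 3: Project onto [-3, 3].
x_proj = clip(0.1701) = 0.1701
y_proj = clip(-3.5835) = -3.0
Step 4: Evaluate f.
f(0.1701, -3.0) = 46.7257


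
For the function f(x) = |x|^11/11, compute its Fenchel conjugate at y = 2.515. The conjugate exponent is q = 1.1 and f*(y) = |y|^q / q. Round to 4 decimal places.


The conjugate exponent q satisfies 1/p + 1/q = 1.
p = 11, so q = 11/(11 - 1) = 1.1
|y|^q = 2.515^1.1 = 2.758
f*(2.515) = 2.758 / 1.1 = 2.5073


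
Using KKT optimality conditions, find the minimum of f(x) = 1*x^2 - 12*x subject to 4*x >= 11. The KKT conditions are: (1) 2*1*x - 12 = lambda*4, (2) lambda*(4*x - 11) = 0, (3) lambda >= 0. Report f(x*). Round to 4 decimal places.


Step 1: Try lambda = 0 (constraint inactive).
Stationarity: 2*1*x - 12 = 0
x* = 12/(2*1) = 6.0
Check constraint: 4*6.0 = 24.0 >= 11 -- satisfied.
Step 2: Compute optimal value.
f(x*) = 1*6.0^2 - 12*6.0 = -36.0


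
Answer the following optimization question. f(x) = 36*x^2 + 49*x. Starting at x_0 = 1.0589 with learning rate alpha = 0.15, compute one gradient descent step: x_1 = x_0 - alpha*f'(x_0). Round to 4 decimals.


We compute the gradient at x_0 and apply the update.
f'(x) = 72*x + 49
f'(1.0589) = 72*1.0589 + 49 = 125.2408
x_1 = 1.0589 - 0.15*125.2408 = -17.7272


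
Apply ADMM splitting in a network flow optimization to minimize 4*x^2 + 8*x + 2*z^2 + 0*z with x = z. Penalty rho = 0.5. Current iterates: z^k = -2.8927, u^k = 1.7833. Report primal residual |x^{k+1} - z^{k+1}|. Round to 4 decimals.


ADMM iteration with rho = 0.5, z^k = -2.8927, u^k = 1.7833
Step 1: x-update.
Minimize 4*x^2 + 8*x + (0.5/2)*(x + 2.8927 + 1.7833)^2
FOC: (2*4 + 0.5)*x = -8 + 0.5*(-2.8927 - 1.7833)
x^{k+1} = -1.2162
Step 2: z-update.
Minimize 2*z^2 + 0*z + (0.5/2)*(-1.2162 - z + 1.7833)^2
FOC: (2*2 + 0.5)*z = 0 + 0.5*(-1.2162 + 1.7833)
z^{k+1} = 0.063
Step 3: u-update.
u^{k+1} = 1.7833 - 1.2162 - 0.063 = 0.5041
Step 4: Primal residual = |-1.2162 - 0.063| = 1.2792


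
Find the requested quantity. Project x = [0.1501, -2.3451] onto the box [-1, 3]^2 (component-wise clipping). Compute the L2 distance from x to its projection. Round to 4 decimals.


Project each component onto [-1, 3].
clip(0.1501) = 0.1501, clip(-2.3451) = -1.0
Projection = [0.1501, -1.0]
Squared diffs: [0.0, 1.8093]
Distance = sqrt(1.8093) = 1.3451


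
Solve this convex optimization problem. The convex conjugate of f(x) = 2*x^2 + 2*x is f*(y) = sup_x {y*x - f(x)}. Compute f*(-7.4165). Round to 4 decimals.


f*(y) = sup_x {y*x - a*x^2 - b*x} = sup_x {(y-b)*x - a*x^2}
FOC: (y - b) - 2a*x = 0 => x* = (y - b)/(2a)
x* = (-7.4165 - 2)/(2*2) = -2.3541
f*(-7.4165) = (y-b)^2/(4a) = (-7.4165 - 2)^2/(4*2)
= 88.6705/8 = 11.0838


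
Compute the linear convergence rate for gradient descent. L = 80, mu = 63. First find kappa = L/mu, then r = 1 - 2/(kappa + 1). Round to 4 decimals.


Step 1: Compute the condition number.
kappa = L/mu = 80/63 = 1.2698
Step 2: Compute the convergence rate.
r = 1 - 2/(kappa + 1) = 1 - 2*mu/(L + mu) = (L - mu)/(L + mu) = 17/143 = 0.1189


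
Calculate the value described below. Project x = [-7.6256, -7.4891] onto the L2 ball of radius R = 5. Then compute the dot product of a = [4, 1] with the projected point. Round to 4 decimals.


Step 1: Compute ||x|| (intermediates to 6 decimals).
||x|| = sqrt((-7.6256)^2 + (-7.4891)^2) = 10.688143
Step 2: Project.
Since ||x|| > R, scale = R/||x|| = 5/10.688143 = 0.467808, proj(x) = scale * x
proj(x) = [-3.567317, -3.503461]
Step 3: Dot product.
a^T * proj(x) = 4*(-3.567317) + 1*(-3.503461) = -17.7727


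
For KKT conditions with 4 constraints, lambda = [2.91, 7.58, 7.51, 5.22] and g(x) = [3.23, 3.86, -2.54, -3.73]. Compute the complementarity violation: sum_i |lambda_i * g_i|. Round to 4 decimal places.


KKT complementary slackness check:
lambda_1 * g_1 = 2.91 * 3.23 = 9.3993
lambda_2 * g_2 = 7.58 * 3.86 = 29.2588
lambda_3 * g_3 = 7.51 * -2.54 = -19.0754
lambda_4 * g_4 = 5.22 * -3.73 = -19.4706
Total violation = 9.3993 + 29.2588 + 19.0754 + 19.4706 = 77.2041


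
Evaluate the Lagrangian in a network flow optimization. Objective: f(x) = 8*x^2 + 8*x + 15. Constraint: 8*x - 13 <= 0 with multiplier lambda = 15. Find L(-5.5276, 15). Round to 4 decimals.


Step 1: Evaluate f(x).
f(-5.5276) = 8*(-5.5276)^2 + 8*(-5.5276) + 15 = 215.2141
Step 2: Evaluate g(x).
g(-5.5276) = 8*-5.5276 - 13 = -57.2208
Step 3: Compute Lagrangian.
L = 215.2141 + 15*-57.2208 = -643.0979


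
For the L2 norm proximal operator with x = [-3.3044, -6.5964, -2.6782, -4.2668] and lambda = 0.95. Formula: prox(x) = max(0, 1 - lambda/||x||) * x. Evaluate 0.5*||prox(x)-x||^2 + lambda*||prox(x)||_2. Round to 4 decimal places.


Step 1: Compute ||x||.
||x|| = 8.9336
Step 2: Compute scaling factor.
scale = max(0, 1 - 0.95/8.9336) = 0.8937
Step 3: prox(x) = [-2.953, -5.8949, -2.3934, -3.8131]
||prox(x)|| = 7.9836
Step 4: Proximal objective.
0.5*||prox-x||^2 = 0.4513
lambda*||prox|| = 7.5844
Total = 8.0357


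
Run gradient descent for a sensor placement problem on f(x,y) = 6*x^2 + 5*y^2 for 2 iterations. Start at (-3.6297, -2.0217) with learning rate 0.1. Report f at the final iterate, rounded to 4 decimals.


Gradient descent on f(x,y) = 6*x^2 + 5*y^2.
Starting point: (-3.6297, -2.0217), alpha = 0.1
Step 1: grad_x = 2*6*-3.6297 = -43.5564, grad_y = 2*5*-2.0217 = -20.217
  x_1 = -3.6297 - 0.1*-43.5564 = 0.7259
  y_1 = -2.0217 - 0.1*-20.217 = 0.0
Step 2: grad_x = 2*6*0.7259 = 8.7113, grad_y = 2*5*0.0 = 0.0
  x_2 = 0.7259 - 0.1*8.7113 = -0.1452
  y_2 = 0.0 - 0.1*0.0 = 0.0
f(-0.1452, 0.0) = 6*(-0.1452)^2 + 5*0.0^2 = 0.1265


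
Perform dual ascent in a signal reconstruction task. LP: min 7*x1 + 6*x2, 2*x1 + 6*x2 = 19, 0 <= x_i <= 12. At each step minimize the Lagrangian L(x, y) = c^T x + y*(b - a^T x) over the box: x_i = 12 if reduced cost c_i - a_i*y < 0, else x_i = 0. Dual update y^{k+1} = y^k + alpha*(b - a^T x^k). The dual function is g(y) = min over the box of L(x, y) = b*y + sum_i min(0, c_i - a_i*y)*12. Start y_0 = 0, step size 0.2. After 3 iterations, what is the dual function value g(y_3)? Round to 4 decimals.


Dual ascent for LP: min 7*x1 + 6*x2, 2*x1 + 6*x2 = 19, 0 <= x_i <= 12
Step 1: y^k = 0.0, reduced costs: (7.0, 6.0)
  x^k = (0.0, 0.0), subgradient = b - a^T x = 19.0
  y^{k+1} = 0.0 + 0.2*19.0 = 3.8
Step 2: y^k = 3.8, reduced costs: (-0.6, -16.8)
  x^k = (12.0, 12.0), subgradient = b - a^T x = -77.0
  y^{k+1} = 3.8 + 0.2*-77.0 = -11.6
Step 3: y^k = -11.6, reduced costs: (30.2, 75.6)
  x^k = (0.0, 0.0), subgradient = b - a^T x = 19.0
  y^{k+1} = -11.6 + 0.2*19.0 = -7.8
Dual objective at y_3 = -7.8: reduced costs (22.6, 52.8), box minimizer x = (0.0, 0.0)
g(y_3) = b*y + (c1 - a1*y)*x1 + (c2 - a2*y)*x2 = 19*(-7.8) + 22.6*0.0 + 52.8*0.0 = -148.2 + 0.0 + 0.0 = -148.2


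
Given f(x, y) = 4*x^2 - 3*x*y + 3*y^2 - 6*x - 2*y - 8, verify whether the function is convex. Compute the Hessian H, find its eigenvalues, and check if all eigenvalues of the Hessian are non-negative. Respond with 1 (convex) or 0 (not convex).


The Hessian of f(x,y) = 4*x^2 - 3*x*y + 3*y^2 - 6*x - 2*y - 8 is:
H = [[8, -3], [-3, 6]]
Trace = 8 + 6 = 14
Determinant = 8*6 - (-3)^2 = 39
Discriminant = (14)^2 - 4*39 = 40.0
Eigenvalues: lambda_1 = 3.8377, lambda_2 = 10.1623
The function is convex.

1


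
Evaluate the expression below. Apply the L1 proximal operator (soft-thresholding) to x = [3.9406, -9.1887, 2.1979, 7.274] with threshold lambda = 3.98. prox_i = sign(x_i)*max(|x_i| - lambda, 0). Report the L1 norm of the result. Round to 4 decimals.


Soft-thresholding with lambda = 3.98:
prox(3.9406) = sign(3.9406)*max(|3.9406| - 3.98, 0) = 0.0
prox(-9.1887) = sign(-9.1887)*max(|-9.1887| - 3.98, 0) = -5.2087
prox(2.1979) = sign(2.1979)*max(|2.1979| - 3.98, 0) = 0.0
prox(7.274) = sign(7.274)*max(|7.274| - 3.98, 0) = 3.294
prox(x) = [0.0, -5.2087, 0.0, 3.294]
||prox(x)||_1 = 0.0 + 5.2087 + 0.0 + 3.294 = 8.5027


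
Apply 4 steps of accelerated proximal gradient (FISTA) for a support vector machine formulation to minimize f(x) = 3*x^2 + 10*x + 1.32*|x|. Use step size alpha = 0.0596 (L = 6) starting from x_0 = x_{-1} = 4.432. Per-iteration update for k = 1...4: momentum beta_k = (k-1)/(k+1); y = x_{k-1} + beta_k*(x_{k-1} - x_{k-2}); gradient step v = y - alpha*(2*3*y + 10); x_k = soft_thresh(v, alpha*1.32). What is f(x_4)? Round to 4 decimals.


FISTA on f(x) = 3*x^2 + 10*x + 1.32*|x|
L = 6, alpha = 0.0596
Iteration 1: beta = 0.0, y = 4.432 + 0.0*(4.432 - 4.432) = 4.432
  grad(y) = 36.592, v = y - alpha*grad = 2.2511
  prox(v) = soft_thresh(2.2511, 0.0787) = 2.1724
Iteration 2: beta = 0.3333, y = 2.1724 + 0.3333*(2.1724 - 4.432) = 1.4193
  grad(y) = 18.5156, v = y - alpha*grad = 0.3157
  prox(v) = soft_thresh(0.3157, 0.0787) = 0.2371
Iteration 3: beta = 0.5, y = 0.2371 + 0.5*(0.2371 - 2.1724) = -0.7306
  grad(y) = 5.6162, v = y - alpha*grad = -1.0654
  prox(v) = soft_thresh(-1.0654, 0.0787) = -0.9867
Iteration 4: beta = 0.6, y = -0.9867 + 0.6*(-0.9867 - 0.2371) = -1.7209
  grad(y) = -0.3256, v = y - alpha*grad = -1.7015
  prox(v) = soft_thresh(-1.7015, 0.0787) = -1.6229
f(x_4) = 3*(-1.6229)^2 + 10*(-1.6229) + 1.32*|-1.6229| = -6.1854


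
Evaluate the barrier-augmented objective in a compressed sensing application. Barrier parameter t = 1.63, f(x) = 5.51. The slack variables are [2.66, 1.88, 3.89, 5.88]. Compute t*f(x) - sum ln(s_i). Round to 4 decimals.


Step 1: Compute log-barrier.
ln values: [0.9783, 0.6313, 1.3584, 1.7716]
phi = -(0.9783 + 0.6313 + 1.3584 + 1.7716) = -4.7396
Step 2: Compute augmented objective.
t*f(x) = 1.63*5.51 = 8.9813
Total = 8.9813 - 4.7396 = 4.2417


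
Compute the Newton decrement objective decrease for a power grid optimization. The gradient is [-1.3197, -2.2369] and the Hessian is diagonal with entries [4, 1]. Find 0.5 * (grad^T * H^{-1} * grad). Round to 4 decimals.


Step 1: H is diagonal, so H^(-1) * g = [-0.3299, -2.2369].
Step 2: g^T H^(-1) g = sum_i g_i^2 / H_ii
  = (-1.3197)^2/4 + (-2.2369)^2/1
  = 0.4354 + 5.0037 = 5.4391
Step 3: Objective decrease = 0.5 * g^T H^(-1) g = 2.7196


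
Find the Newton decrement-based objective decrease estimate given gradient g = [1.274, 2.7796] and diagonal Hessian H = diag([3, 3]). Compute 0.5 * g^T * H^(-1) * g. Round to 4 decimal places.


Step 1: H is diagonal, so H^(-1) * g = [0.4247, 0.9265].
Step 2: g^T H^(-1) g = sum_i g_i^2 / H_ii
  = (1.274)^2/3 + (2.7796)^2/3
  = 0.541 + 2.5754 = 3.1164
Step 3: Objective decrease = 0.5 * g^T H^(-1) g = 1.5582


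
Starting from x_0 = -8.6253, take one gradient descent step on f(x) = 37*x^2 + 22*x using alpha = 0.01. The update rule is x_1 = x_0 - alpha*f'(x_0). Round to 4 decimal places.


We compute the gradient at x_0 and apply the update.
f'(x) = 74*x + 22
f'(-8.6253) = 74*-8.6253 + 22 = -616.2722
x_1 = -8.6253 - 0.01*-616.2722 = -2.4626


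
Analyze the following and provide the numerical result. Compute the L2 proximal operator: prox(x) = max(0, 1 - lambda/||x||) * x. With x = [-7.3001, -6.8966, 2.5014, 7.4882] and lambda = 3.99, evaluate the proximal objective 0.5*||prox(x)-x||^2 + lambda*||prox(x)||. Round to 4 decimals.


Step 1: Compute ||x||.
||x|| = 12.7744
Step 2: Compute scaling factor.
scale = max(0, 1 - 3.99/12.7744) = 0.6877
Step 3: prox(x) = [-5.02, -4.7425, 1.7201, 5.1493]
||prox(x)|| = 8.7844
Step 4: Proximal objective.
0.5*||prox-x||^2 = 7.9601
lambda*||prox|| = 35.0498
Total = 43.0097


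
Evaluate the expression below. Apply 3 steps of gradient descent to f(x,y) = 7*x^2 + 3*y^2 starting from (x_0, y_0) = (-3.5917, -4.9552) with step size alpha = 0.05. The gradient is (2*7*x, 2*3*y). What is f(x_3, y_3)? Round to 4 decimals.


Gradient descent on f(x,y) = 7*x^2 + 3*y^2.
Starting point: (-3.5917, -4.9552), alpha = 0.05
Step 1: grad_x = 2*7*-3.5917 = -50.2838, grad_y = 2*3*-4.9552 = -29.7312
  x_1 = -3.5917 - 0.05*-50.2838 = -1.0775
  y_1 = -4.9552 - 0.05*-29.7312 = -3.4686
Step 2: grad_x = 2*7*-1.0775 = -15.0851, grad_y = 2*3*-3.4686 = -20.8118
  x_2 = -1.0775 - 0.05*-15.0851 = -0.3233
  y_2 = -3.4686 - 0.05*-20.8118 = -2.428
Step 3: grad_x = 2*7*-0.3233 = -4.5255, grad_y = 2*3*-2.428 = -14.5683
  x_3 = -0.3233 - 0.05*-4.5255 = -0.097
  y_3 = -2.428 - 0.05*-14.5683 = -1.6996
f(-0.097, -1.6996) = 7*(-0.097)^2 + 3*(-1.6996)^2 = 8.7321


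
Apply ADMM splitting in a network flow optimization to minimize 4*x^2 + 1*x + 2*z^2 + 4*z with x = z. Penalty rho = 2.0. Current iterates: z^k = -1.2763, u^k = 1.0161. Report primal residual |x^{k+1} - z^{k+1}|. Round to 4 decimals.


ADMM iteration with rho = 2.0, z^k = -1.2763, u^k = 1.0161
Step 1: x-update.
Minimize 4*x^2 + 1*x + (2.0/2)*(x + 1.2763 + 1.0161)^2
FOC: (2*4 + 2.0)*x = -1 + 2.0*(-1.2763 - 1.0161)
x^{k+1} = -0.5585
Step 2: z-update.
Minimize 2*z^2 + 4*z + (2.0/2)*(-0.5585 - z + 1.0161)^2
FOC: (2*2 + 2.0)*z = -4 + 2.0*(-0.5585 + 1.0161)
z^{k+1} = -0.5141
Step 3: u-update.
u^{k+1} = 1.0161 - 0.5585 + 0.5141 = 0.9717
Step 4: Primal residual = |-0.5585 + 0.5141| = 0.0444


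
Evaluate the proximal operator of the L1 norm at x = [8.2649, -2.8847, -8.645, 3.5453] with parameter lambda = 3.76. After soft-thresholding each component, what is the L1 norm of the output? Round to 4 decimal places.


Soft-thresholding with lambda = 3.76:
prox(8.2649) = sign(8.2649)*max(|8.2649| - 3.76, 0) = 4.5049
prox(-2.8847) = sign(-2.8847)*max(|-2.8847| - 3.76, 0) = 0.0
prox(-8.645) = sign(-8.645)*max(|-8.645| - 3.76, 0) = -4.885
prox(3.5453) = sign(3.5453)*max(|3.5453| - 3.76, 0) = 0.0
prox(x) = [4.5049, 0.0, -4.885, 0.0]
||prox(x)||_1 = 4.5049 + 0.0 + 4.885 + 0.0 = 9.3899


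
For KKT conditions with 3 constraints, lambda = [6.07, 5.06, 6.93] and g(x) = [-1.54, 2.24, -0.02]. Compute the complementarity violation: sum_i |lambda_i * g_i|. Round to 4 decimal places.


KKT complementary slackness check:
lambda_1 * g_1 = 6.07 * -1.54 = -9.3478
lambda_2 * g_2 = 5.06 * 2.24 = 11.3344
lambda_3 * g_3 = 6.93 * -0.02 = -0.1386
Total violation = 9.3478 + 11.3344 + 0.1386 = 20.8208


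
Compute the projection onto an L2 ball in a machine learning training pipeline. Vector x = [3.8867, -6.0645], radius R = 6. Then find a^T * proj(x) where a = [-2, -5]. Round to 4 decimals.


Step 1: Compute ||x|| (intermediates to 6 decimals).
||x|| = sqrt(3.8867^2 + (-6.0645)^2) = 7.203096
Step 2: Project.
Since ||x|| > R, scale = R/||x|| = 6/7.203096 = 0.832975, proj(x) = scale * x
proj(x) = [3.237524, -5.051577]
Step 3: Dot product.
a^T * proj(x) = -2*3.237524 - 5*(-5.051577) = 18.7828


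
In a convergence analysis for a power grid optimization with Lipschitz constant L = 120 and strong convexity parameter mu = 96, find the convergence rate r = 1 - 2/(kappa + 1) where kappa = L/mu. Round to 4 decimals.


Step 1: Compute the condition number.
kappa = L/mu = 120/96 = 1.25
Step 2: Compute the convergence rate.
r = 1 - 2/(kappa + 1) = 1 - 2*mu/(L + mu) = (L - mu)/(L + mu) = 24/216 = 0.1111


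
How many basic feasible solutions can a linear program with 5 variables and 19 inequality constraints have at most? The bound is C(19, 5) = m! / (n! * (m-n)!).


Each vertex corresponds to some choice of n active constraints out of m, so the number of vertices is at most C(m, n) = m! / (n!(m-n)!).
m = 19, n = 5
Numerator: 19 * 18 * 17 * 16 * 15
Denominator: 5! = 120
C(19, 5) = 11628


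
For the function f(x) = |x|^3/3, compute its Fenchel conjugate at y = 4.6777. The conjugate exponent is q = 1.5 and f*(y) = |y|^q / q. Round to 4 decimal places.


The conjugate exponent q satisfies 1/p + 1/q = 1.
p = 3, so q = 3/(3 - 1) = 1.5
|y|^q = 4.6777^1.5 = 10.1169
f*(4.6777) = 10.1169 / 1.5 = 6.7446


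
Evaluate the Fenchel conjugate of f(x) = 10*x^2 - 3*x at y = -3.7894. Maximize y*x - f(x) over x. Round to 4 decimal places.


f*(y) = sup_x {y*x - a*x^2 - b*x} = sup_x {(y-b)*x - a*x^2}
FOC: (y - b) - 2a*x = 0 => x* = (y - b)/(2a)
x* = (-3.7894 + 3)/(2*10) = -0.0395
f*(-3.7894) = (y-b)^2/(4a) = (-3.7894 + 3)^2/(4*10)
= 0.6232/40 = 0.0156


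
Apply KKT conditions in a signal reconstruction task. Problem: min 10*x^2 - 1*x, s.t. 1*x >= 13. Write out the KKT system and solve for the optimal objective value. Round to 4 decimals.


Step 1: Try lambda = 0 (constraint inactive).
x_unc = 1/(2*10) = 0.05
Check: 1*0.05 = 0.05 < 13 -- violated!
Step 2: Constraint must be active: 1*x = 13
x* = 13/1 = 13.0
lambda = (2*10*13.0 - 1)/1 = 259.0
Step 3: Compute optimal value.
f(x*) = 10*13.0^2 - 1*13.0 = 1677.0


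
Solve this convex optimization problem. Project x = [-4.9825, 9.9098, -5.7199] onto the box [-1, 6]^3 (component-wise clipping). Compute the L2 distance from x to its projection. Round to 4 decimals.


Project each component onto [-1, 6].
clip(-4.9825) = -1.0, clip(9.9098) = 6.0, clip(-5.7199) = -1.0
Projection = [-1.0, 6.0, -1.0]
Squared diffs: [15.8603, 15.2865, 22.2775]
Distance = sqrt(53.4243) = 7.3092


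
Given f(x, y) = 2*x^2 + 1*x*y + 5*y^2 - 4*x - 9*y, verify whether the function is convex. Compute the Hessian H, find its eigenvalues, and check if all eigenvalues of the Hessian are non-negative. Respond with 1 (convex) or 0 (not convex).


The Hessian of f(x,y) = 2*x^2 + 1*x*y + 5*y^2 - 4*x - 9*y is:
H = [[4, 1], [1, 10]]
Trace = 4 + 10 = 14
Determinant = 4*10 - (1)^2 = 39
Discriminant = (14)^2 - 4*39 = 40.0
Eigenvalues: lambda_1 = 3.8377, lambda_2 = 10.1623
The function is convex.

1


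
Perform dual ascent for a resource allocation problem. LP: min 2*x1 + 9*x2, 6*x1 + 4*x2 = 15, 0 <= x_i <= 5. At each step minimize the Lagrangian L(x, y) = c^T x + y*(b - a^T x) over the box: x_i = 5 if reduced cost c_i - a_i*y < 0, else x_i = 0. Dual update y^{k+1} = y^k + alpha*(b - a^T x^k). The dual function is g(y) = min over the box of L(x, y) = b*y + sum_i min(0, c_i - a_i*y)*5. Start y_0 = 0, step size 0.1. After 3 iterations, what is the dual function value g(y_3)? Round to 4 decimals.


Dual ascent for LP: min 2*x1 + 9*x2, 6*x1 + 4*x2 = 15, 0 <= x_i <= 5
Step 1: y^k = 0.0, reduced costs: (2.0, 9.0)
  x^k = (0.0, 0.0), subgradient = b - a^T x = 15.0
  y^{k+1} = 0.0 + 0.1*15.0 = 1.5
Step 2: y^k = 1.5, reduced costs: (-7.0, 3.0)
  x^k = (5.0, 0.0), subgradient = b - a^T x = -15.0
  y^{k+1} = 1.5 + 0.1*-15.0 = 0.0
Step 3: y^k = 0.0, reduced costs: (2.0, 9.0)
  x^k = (0.0, 0.0), subgradient = b - a^T x = 15.0
  y^{k+1} = 0.0 + 0.1*15.0 = 1.5
Dual objective at y_3 = 1.5: reduced costs (-7.0, 3.0), box minimizer x = (5.0, 0.0)
g(y_3) = b*y + (c1 - a1*y)*x1 + (c2 - a2*y)*x2 = 15*1.5 + (-7.0)*5.0 + 3.0*0.0 = 22.5 - 35.0 + 0.0 = -12.5


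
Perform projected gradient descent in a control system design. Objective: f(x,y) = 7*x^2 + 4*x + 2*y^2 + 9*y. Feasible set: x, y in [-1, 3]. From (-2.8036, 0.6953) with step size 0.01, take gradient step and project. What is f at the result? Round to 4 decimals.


Step 1: Compute gradient at (-2.8036, 0.6953).
grad_x = 2*7*-2.8036 + 4 = -35.2504
grad_y = 2*2*0.6953 + 9 = 11.7812
Step 2: Gradient step.
x_raw = -2.8036 - 0.01*-35.2504 = -2.4511
y_raw = 0.6953 - 0.01*11.7812 = 0.5775
Step 3: Project onto [-1, 3].
x_proj = clip(-2.4511) = -1.0
y_proj = clip(0.5775) = 0.5775
Step 4: Evaluate f.
f(-1.0, 0.5775) = 8.8644


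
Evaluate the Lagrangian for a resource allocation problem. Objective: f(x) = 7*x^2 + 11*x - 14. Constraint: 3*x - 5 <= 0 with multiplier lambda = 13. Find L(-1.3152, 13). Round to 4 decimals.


Step 1: Evaluate f(x).
f(-1.3152) = 7*(-1.3152)^2 + 11*(-1.3152) - 14 = -16.3589
Step 2: Evaluate g(x).
g(-1.3152) = 3*-1.3152 - 5 = -8.9456
Step 3: Compute Lagrangian.
L = -16.3589 + 13*-8.9456 = -132.6517


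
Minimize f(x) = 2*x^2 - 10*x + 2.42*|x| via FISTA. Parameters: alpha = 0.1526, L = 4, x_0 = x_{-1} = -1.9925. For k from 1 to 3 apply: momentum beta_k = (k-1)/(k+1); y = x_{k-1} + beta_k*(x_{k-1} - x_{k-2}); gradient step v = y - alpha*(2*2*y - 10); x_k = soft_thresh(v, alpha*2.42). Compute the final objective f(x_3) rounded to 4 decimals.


FISTA on f(x) = 2*x^2 - 10*x + 2.42*|x|
L = 4, alpha = 0.1526
Iteration 1: beta = 0.0, y = -1.9925 + 0.0*(-1.9925 + 1.9925) = -1.9925
  grad(y) = -17.97, v = y - alpha*grad = 0.7497
  prox(v) = soft_thresh(0.7497, 0.3693) = 0.3804
Iteration 2: beta = 0.3333, y = 0.3804 + 0.3333*(0.3804 + 1.9925) = 1.1714
  grad(y) = -5.3144, v = y - alpha*grad = 1.9824
  prox(v) = soft_thresh(1.9824, 0.3693) = 1.6131
Iteration 3: beta = 0.5, y = 1.6131 + 0.5*(1.6131 - 0.3804) = 2.2294
  grad(y) = -1.0823, v = y - alpha*grad = 2.3946
  prox(v) = soft_thresh(2.3946, 0.3693) = 2.0253
f(x_3) = 2*2.0253^2 - 10*2.0253 + 2.42*|2.0253| = -7.1481


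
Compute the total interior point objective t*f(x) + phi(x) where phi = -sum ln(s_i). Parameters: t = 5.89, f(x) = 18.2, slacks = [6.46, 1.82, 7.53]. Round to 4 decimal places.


Step 1: Compute log-barrier.
ln values: [1.8656, 0.5988, 2.0189]
phi = -(1.8656 + 0.5988 + 2.0189) = -4.4834
Step 2: Compute augmented objective.
t*f(x) = 5.89*18.2 = 107.198
Total = 107.198 - 4.4834 = 102.7146


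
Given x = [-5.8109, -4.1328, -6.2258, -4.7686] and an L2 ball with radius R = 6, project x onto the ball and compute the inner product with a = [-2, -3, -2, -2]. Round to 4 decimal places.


Step 1: Compute ||x|| (intermediates to 6 decimals).
||x|| = sqrt((-5.8109)^2 + (-4.1328)^2 + (-6.2258)^2 + (-4.7686)^2) = 10.599374
Step 2: Project.
Since ||x|| > R, scale = R/||x|| = 6/10.599374 = 0.566071, proj(x) = scale * x
proj(x) = [-3.289382, -2.339458, -3.524245, -2.699366]
Step 3: Dot product.
a^T * proj(x) = -2*(-3.289382) - 3*(-2.339458) - 2*(-3.524245) - 2*(-2.699366) = 26.0444


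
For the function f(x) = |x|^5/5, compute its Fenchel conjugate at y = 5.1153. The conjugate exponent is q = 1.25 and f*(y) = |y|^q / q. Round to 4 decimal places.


The conjugate exponent q satisfies 1/p + 1/q = 1.
p = 5, so q = 5/(5 - 1) = 1.25
|y|^q = 5.1153^1.25 = 7.6929
f*(5.1153) = 7.6929 / 1.25 = 6.1543


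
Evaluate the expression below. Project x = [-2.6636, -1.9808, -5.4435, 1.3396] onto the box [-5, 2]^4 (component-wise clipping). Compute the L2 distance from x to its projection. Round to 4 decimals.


Project each component onto [-5, 2].
clip(-2.6636) = -2.6636, clip(-1.9808) = -1.9808, clip(-5.4435) = -5.0, clip(1.3396) = 1.3396
Projection = [-2.6636, -1.9808, -5.0, 1.3396]
Squared diffs: [0.0, 0.0, 0.1967, 0.0]
Distance = sqrt(0.1967) = 0.4435


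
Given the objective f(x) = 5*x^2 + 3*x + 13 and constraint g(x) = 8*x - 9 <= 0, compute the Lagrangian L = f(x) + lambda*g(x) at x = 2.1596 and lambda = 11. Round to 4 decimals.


Step 1: Evaluate f(x).
f(2.1596) = 5*2.1596^2 + 3*2.1596 + 13 = 42.7982
Step 2: Evaluate g(x).
g(2.1596) = 8*2.1596 - 9 = 8.2768
Step 3: Compute Lagrangian.
L = 42.7982 + 11*8.2768 = 133.843


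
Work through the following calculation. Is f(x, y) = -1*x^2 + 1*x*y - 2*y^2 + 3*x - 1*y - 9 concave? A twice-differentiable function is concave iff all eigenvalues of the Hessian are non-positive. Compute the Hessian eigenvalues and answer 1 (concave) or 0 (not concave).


The Hessian of f(x,y) = -1*x^2 + 1*x*y - 2*y^2 + 3*x - 1*y - 9 is:
H = [[-2, 1], [1, -4]]
Trace = -2 - 4 = -6
Determinant = -2*-4 - (1)^2 = 7
Discriminant = (-6)^2 - 4*7 = 8.0
Eigenvalues: lambda_1 = -4.4142, lambda_2 = -1.5858
The function is concave.

1


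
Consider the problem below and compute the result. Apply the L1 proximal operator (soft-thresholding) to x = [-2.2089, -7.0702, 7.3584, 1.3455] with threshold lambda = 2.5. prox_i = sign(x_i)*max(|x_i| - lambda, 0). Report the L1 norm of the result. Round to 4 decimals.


Soft-thresholding with lambda = 2.5:
prox(-2.2089) = sign(-2.2089)*max(|-2.2089| - 2.5, 0) = 0.0
prox(-7.0702) = sign(-7.0702)*max(|-7.0702| - 2.5, 0) = -4.5702
prox(7.3584) = sign(7.3584)*max(|7.3584| - 2.5, 0) = 4.8584
prox(1.3455) = sign(1.3455)*max(|1.3455| - 2.5, 0) = 0.0
prox(x) = [0.0, -4.5702, 4.8584, 0.0]
||prox(x)||_1 = 0.0 + 4.5702 + 4.8584 + 0.0 = 9.4286


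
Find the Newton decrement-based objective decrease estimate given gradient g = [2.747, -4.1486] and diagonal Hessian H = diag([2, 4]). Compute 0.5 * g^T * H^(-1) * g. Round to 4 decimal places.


Step 1: H is diagonal, so H^(-1) * g = [1.3735, -1.0372].
Step 2: g^T H^(-1) g = sum_i g_i^2 / H_ii
  = (2.747)^2/2 + (-4.1486)^2/4
  = 3.773 + 4.3027 = 8.0757
Step 3: Objective decrease = 0.5 * g^T H^(-1) g = 4.0379


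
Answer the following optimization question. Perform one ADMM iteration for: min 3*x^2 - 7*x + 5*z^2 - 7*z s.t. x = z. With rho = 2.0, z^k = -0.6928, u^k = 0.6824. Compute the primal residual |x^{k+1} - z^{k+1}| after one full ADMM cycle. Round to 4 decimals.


ADMM iteration with rho = 2.0, z^k = -0.6928, u^k = 0.6824
Step 1: x-update.
Minimize 3*x^2 - 7*x + (2.0/2)*(x + 0.6928 + 0.6824)^2
FOC: (2*3 + 2.0)*x = 7 + 2.0*(-0.6928 - 0.6824)
x^{k+1} = 0.5312
Step 2: z-update.
Minimize 5*z^2 - 7*z + (2.0/2)*(0.5312 - z + 0.6824)^2
FOC: (2*5 + 2.0)*z = 7 + 2.0*(0.5312 + 0.6824)
z^{k+1} = 0.7856
Step 3: u-update.
u^{k+1} = 0.6824 + 0.5312 - 0.7856 = 0.428
Step 4: Primal residual = |0.5312 - 0.7856| = 0.2544


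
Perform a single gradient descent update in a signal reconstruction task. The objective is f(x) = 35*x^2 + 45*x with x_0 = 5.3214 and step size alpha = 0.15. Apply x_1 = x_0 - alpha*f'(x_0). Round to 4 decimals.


We compute the gradient at x_0 and apply the update.
f'(x) = 70*x + 45
f'(5.3214) = 70*5.3214 + 45 = 417.498
x_1 = 5.3214 - 0.15*417.498 = -57.3033


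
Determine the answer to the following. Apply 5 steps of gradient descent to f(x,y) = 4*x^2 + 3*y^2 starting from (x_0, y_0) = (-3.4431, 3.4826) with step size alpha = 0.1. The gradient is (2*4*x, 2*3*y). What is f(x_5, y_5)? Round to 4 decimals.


Gradient descent on f(x,y) = 4*x^2 + 3*y^2.
Starting point: (-3.4431, 3.4826), alpha = 0.1
Step 1: grad_x = 2*4*-3.4431 = -27.5448, grad_y = 2*3*3.4826 = 20.8956
  x_1 = -3.4431 - 0.1*-27.5448 = -0.6886
  y_1 = 3.4826 - 0.1*20.8956 = 1.393
Step 2: grad_x = 2*4*-0.6886 = -5.509, grad_y = 2*3*1.393 = 8.3582
  x_2 = -0.6886 - 0.1*-5.509 = -0.1377
  y_2 = 1.393 - 0.1*8.3582 = 0.5572
Step 3: grad_x = 2*4*-0.1377 = -1.1018, grad_y = 2*3*0.5572 = 3.3433
  x_3 = -0.1377 - 0.1*-1.1018 = -0.0275
  y_3 = 0.5572 - 0.1*3.3433 = 0.2229
Step 4: grad_x = 2*4*-0.0275 = -0.2204, grad_y = 2*3*0.2229 = 1.3373
  x_4 = -0.0275 - 0.1*-0.2204 = -0.0055
  y_4 = 0.2229 - 0.1*1.3373 = 0.0892
Step 5: grad_x = 2*4*-0.0055 = -0.0441, grad_y = 2*3*0.0892 = 0.5349
  x_5 = -0.0055 - 0.1*-0.0441 = -0.0011
  y_5 = 0.0892 - 0.1*0.5349 = 0.0357
f(-0.0011, 0.0357) = 4*(-0.0011)^2 + 3*0.0357^2 = 0.0038


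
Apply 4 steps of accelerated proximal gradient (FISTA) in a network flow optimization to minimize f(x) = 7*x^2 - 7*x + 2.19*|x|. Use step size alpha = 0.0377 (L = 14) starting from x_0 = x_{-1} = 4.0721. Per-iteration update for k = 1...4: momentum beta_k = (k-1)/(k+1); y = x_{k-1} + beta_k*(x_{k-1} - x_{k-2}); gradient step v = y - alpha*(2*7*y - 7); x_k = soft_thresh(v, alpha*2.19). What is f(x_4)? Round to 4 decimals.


FISTA on f(x) = 7*x^2 - 7*x + 2.19*|x|
L = 14, alpha = 0.0377
Iteration 1: beta = 0.0, y = 4.0721 + 0.0*(4.0721 - 4.0721) = 4.0721
  grad(y) = 50.0094, v = y - alpha*grad = 2.1867
  prox(v) = soft_thresh(2.1867, 0.0826) = 2.1042
Iteration 2: beta = 0.3333, y = 2.1042 + 0.3333*(2.1042 - 4.0721) = 1.4482
  grad(y) = 13.2749, v = y - alpha*grad = 0.9477
  prox(v) = soft_thresh(0.9477, 0.0826) = 0.8652
Iteration 3: beta = 0.5, y = 0.8652 + 0.5*(0.8652 - 2.1042) = 0.2457
  grad(y) = -3.5605, v = y - alpha*grad = 0.3799
  prox(v) = soft_thresh(0.3799, 0.0826) = 0.2973
Iteration 4: beta = 0.6, y = 0.2973 + 0.6*(0.2973 - 0.8652) = -0.0434
  grad(y) = -7.6069, v = y - alpha*grad = 0.2434
  prox(v) = soft_thresh(0.2434, 0.0826) = 0.1609
f(x_4) = 7*0.1609^2 - 7*0.1609 + 2.19*|0.1609| = -0.5926


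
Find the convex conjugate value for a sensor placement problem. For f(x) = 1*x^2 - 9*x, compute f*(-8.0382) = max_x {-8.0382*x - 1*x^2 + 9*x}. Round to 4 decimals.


f*(y) = sup_x {y*x - a*x^2 - b*x} = sup_x {(y-b)*x - a*x^2}
FOC: (y - b) - 2a*x = 0 => x* = (y - b)/(2a)
x* = (-8.0382 + 9)/(2*1) = 0.4809
f*(-8.0382) = (y-b)^2/(4a) = (-8.0382 + 9)^2/(4*1)
= 0.9251/4 = 0.2313


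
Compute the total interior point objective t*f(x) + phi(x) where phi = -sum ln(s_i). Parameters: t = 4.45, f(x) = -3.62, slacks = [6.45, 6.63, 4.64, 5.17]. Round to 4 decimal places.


Step 1: Compute log-barrier.
ln values: [1.8641, 1.8916, 1.5347, 1.6429]
phi = -(1.8641 + 1.8916 + 1.5347 + 1.6429) = -6.9333
Step 2: Compute augmented objective.
t*f(x) = 4.45*-3.62 = -16.109
Total = -16.109 - 6.9333 = -23.0423


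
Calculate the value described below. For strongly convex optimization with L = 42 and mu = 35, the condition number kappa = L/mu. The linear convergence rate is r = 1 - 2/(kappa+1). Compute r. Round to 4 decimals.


Step 1: Compute the condition number.
kappa = L/mu = 42/35 = 1.2
Step 2: Compute the convergence rate.
r = 1 - 2/(kappa + 1) = 1 - 2*mu/(L + mu) = (L - mu)/(L + mu) = 7/77 = 0.0909


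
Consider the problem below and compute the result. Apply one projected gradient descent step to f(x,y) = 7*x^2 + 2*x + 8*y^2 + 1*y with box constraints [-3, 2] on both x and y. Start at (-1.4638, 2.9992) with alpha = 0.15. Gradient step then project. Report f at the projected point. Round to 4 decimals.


Step 1: Compute gradient at (-1.4638, 2.9992).
grad_x = 2*7*-1.4638 + 2 = -18.4932
grad_y = 2*8*2.9992 + 1 = 48.9872
Step 2: Gradient step.
x_raw = -1.4638 - 0.15*-18.4932 = 1.3102
y_raw = 2.9992 - 0.15*48.9872 = -4.3489
Step 3: Project onto [-3, 2].
x_proj = clip(1.3102) = 1.3102
y_proj = clip(-4.3489) = -3.0
Step 4: Evaluate f.
f(1.3102, -3.0) = 83.6364


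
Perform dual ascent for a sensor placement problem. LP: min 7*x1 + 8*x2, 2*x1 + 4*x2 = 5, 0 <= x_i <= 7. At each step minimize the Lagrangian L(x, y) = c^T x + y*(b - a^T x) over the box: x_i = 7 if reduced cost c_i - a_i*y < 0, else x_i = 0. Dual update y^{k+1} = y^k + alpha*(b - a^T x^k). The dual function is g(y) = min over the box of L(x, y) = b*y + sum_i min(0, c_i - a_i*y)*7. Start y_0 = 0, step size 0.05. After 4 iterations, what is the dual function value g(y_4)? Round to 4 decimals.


Dual ascent for LP: min 7*x1 + 8*x2, 2*x1 + 4*x2 = 5, 0 <= x_i <= 7
Step 1: y^k = 0.0, reduced costs: (7.0, 8.0)
  x^k = (0.0, 0.0), subgradient = b - a^T x = 5.0
  y^{k+1} = 0.0 + 0.05*5.0 = 0.25
Step 2: y^k = 0.25, reduced costs: (6.5, 7.0)
  x^k = (0.0, 0.0), subgradient = b - a^T x = 5.0
  y^{k+1} = 0.25 + 0.05*5.0 = 0.5
Step 3: y^k = 0.5, reduced costs: (6.0, 6.0)
  x^k = (0.0, 0.0), subgradient = b - a^T x = 5.0
  y^{k+1} = 0.5 + 0.05*5.0 = 0.75
Step 4: y^k = 0.75, reduced costs: (5.5, 5.0)
  x^k = (0.0, 0.0), subgradient = b - a^T x = 5.0
  y^{k+1} = 0.75 + 0.05*5.0 = 1.0
Dual objective at y_4 = 1.0: reduced costs (5.0, 4.0), box minimizer x = (0.0, 0.0)
g(y_4) = b*y + (c1 - a1*y)*x1 + (c2 - a2*y)*x2 = 5*1.0 + 5.0*0.0 + 4.0*0.0 = 5.0 + 0.0 + 0.0 = 5.0


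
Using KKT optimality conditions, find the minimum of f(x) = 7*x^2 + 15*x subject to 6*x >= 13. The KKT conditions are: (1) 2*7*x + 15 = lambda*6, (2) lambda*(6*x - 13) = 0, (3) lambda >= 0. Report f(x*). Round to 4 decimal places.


Step 1: Try lambda = 0 (constraint inactive).
x_unc = -15/(2*7) = -1.0714
Check: 6*-1.0714 = -6.4284 < 13 -- violated!
Step 2: Constraint must be active: 6*x = 13
x* = 13/6 = 2.1667 (rounded; the exact value 13/6 is used below)
lambda = (2*7*(13/6) + 15)/6 = 7.5556
Step 3: Compute optimal value.
f(x*) = 7*(13/6)^2 + 15*(13/6) = 65.3611


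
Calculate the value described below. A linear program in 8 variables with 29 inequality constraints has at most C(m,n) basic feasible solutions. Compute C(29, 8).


Each vertex corresponds to some choice of n active constraints out of m, so the number of vertices is at most C(m, n) = m! / (n!(m-n)!).
m = 29, n = 8
Numerator: 29 * 28 * 27 * 26 * 25 * 24 * 23 * 22
Denominator: 8! = 40320
C(29, 8) = 4292145


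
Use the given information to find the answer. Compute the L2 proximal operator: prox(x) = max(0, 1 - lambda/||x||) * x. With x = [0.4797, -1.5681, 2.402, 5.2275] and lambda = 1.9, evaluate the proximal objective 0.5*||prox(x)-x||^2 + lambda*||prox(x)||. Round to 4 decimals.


Step 1: Compute ||x||.
||x|| = 5.9821
Step 2: Compute scaling factor.
scale = max(0, 1 - 1.9/5.9821) = 0.6824
Step 3: prox(x) = [0.3273, -1.07, 1.6391, 3.5672]
||prox(x)|| = 4.0821
Step 4: Proximal objective.
0.5*||prox-x||^2 = 1.805
lambda*||prox|| = 7.756
Total = 9.561


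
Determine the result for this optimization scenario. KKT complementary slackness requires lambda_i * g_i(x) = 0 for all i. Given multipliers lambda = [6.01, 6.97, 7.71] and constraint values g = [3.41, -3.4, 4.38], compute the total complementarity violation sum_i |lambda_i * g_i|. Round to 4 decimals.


KKT complementary slackness check:
lambda_1 * g_1 = 6.01 * 3.41 = 20.4941
lambda_2 * g_2 = 6.97 * -3.4 = -23.698
lambda_3 * g_3 = 7.71 * 4.38 = 33.7698
Total violation = 20.4941 + 23.698 + 33.7698 = 77.9619
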